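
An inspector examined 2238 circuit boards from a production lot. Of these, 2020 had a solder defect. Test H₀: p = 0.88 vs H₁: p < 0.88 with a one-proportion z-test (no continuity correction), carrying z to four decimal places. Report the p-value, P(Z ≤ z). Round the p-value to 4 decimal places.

p-value = 0.9995

p̂ = 2020/2238 = 0.90259.
Null standard error: √(0.88·0.12/2238) = √0.000047185 = 0.006869.
Test statistic (full precision, shown to 4 dp): z = (2020/2238 − 0.88)/SE₀ ≈ 3.2889.
p-value = P(Z ≤ z) with z = 3.2889 → 0.9995.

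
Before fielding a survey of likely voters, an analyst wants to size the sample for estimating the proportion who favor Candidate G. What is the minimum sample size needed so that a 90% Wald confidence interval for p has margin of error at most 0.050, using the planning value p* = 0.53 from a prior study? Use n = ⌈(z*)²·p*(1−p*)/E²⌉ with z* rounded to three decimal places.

n = 270

For 90% confidence, z* = 1.645.
p*(1−p*) = 0.53·0.47 = 0.2491.
(z*)²·p*(1−p*)/E² = 2.706025·0.2491/0.002500 = 269.628.
⌈269.628⌉ = 270.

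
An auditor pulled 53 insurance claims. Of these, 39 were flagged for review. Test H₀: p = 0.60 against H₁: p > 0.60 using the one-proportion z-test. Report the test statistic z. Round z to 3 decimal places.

z = 2.019

With x = 39 successes in n = 53, p̂ = 0.73585.
Null standard error: √(0.60·0.40/53) = √0.004528302 = 0.067293.
z = (p̂ − p₀)/SE = (0.73585 − 0.60)/0.067293 = 2.019.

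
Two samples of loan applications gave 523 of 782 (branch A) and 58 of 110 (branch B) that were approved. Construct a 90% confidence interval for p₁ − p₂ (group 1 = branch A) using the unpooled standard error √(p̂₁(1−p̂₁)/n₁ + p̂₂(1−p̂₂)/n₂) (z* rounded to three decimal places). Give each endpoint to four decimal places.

p̂₁ = 523/782 = 0.66880, p̂₂ = 58/110 = 0.52727; p̂₁ − p̂₂ = 0.14153.
Unpooled SE = √(p̂₁(1−p̂₁)/n₁ + p̂₂(1−p̂₂)/n₂) = √(0.000283257 + 0.002265965) = 0.050490.
For 90% confidence, z* = 1.645. Margin = 1.645·0.050490 = 0.08306.
Interval: 0.14153 ± 0.08306 → (0.0585, 0.2246).

(0.0585, 0.2246)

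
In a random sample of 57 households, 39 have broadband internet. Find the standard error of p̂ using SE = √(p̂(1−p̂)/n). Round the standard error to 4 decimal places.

SE = 0.0616

The sample proportion is 39/57 = 0.68421.
p̂(1−p̂) = 0.68421·0.31579 = 0.216067.
Dividing by n and taking the root: √0.003790649 = 0.0616.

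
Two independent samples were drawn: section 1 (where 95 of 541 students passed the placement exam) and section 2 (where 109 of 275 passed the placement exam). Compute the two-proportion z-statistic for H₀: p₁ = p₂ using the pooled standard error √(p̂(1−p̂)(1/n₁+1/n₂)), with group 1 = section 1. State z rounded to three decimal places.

p̂₁ = 95/541 = 0.17560, p̂₂ = 109/275 = 0.39636.
Pooled p̂ = (95+109)/(541+275) = 204/816 = 0.25000.
SE = √[p̂(1−p̂)(1/n₁+1/n₂)] = √[0.25000·0.75000·(1/541+1/275)] ≈ 0.032069.
z = -0.22076/0.032069 = -6.884.

z = -6.884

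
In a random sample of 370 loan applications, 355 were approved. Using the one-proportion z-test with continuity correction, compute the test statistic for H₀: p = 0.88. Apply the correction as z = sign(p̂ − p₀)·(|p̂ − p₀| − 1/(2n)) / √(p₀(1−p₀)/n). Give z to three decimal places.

p̂ = 355/370 = 0.95946. p̂ − p₀ = 0.079459.
Continuity correction 1/(2n) = 1/740 = 0.001351.
Corrected numerator: |0.079459| − 0.001351 = 0.078108.
SE₀ = √(0.88·0.12/370) = 0.016894.
z = +0.078108/0.016894 = 4.623.

z = 4.623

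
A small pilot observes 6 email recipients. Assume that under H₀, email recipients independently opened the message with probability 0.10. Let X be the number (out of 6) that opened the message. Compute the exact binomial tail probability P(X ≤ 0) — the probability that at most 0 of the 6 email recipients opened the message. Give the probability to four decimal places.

X ~ Binomial(n=6, p=0.10).
P(X ≤ 0) = C(6,0)·0.10^0·0.90^6.
= 0.531441 = 0.5314.

P = 0.5314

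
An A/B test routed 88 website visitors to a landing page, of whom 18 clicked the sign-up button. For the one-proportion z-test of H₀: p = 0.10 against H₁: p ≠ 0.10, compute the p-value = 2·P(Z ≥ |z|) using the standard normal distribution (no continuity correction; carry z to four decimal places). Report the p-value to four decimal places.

The sample proportion is 18/88 = 0.20455.
Under H₀, SE = √(p₀(1−p₀)/n) = √(0.10·0.90/88) = √0.001022727 = 0.031980.
Test statistic (full precision, shown to 4 dp): z = (18/88 − 0.10)/SE₀ ≈ 3.2691.
From the standard normal, 2·P(Z ≥ |z|) = 0.0011.

p-value = 0.0011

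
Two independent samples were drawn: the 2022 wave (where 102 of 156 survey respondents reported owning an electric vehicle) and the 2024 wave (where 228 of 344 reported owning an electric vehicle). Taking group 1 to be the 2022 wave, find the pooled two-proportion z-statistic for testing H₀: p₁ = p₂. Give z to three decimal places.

z = -0.196

p̂₁ = 102/156 = 0.65385, p̂₂ = 228/344 = 0.66279.
Pooled p̂ = (102+228)/(156+344) = 330/500 = 0.66000.
Pooled SE = √[0.2244000·0.00931723] ≈ 0.045725.
z = (p̂₁ − p̂₂)/SE = (0.65385 − 0.66279)/0.045725 = -0.00894/0.045725 = -0.196.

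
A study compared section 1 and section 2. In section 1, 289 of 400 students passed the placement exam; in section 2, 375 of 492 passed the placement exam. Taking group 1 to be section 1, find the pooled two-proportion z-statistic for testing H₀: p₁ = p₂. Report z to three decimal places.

z = -1.352

p̂₁ = 289/400 = 0.72250, p̂₂ = 375/492 = 0.76220.
Pooling: p̂ = 664/892 = 0.74439.
SE = √[p̂(1−p̂)(1/n₁+1/n₂)] = √[0.74439·0.25561·(1/400+1/492)] ≈ 0.029367.
z = -0.03970/0.029367 = -1.352.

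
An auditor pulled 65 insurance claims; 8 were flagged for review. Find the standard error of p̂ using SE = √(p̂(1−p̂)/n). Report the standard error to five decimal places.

Sample proportion p̂ = 8/65 = 0.12308.
p̂(1−p̂) = 0.12308·0.87692 = 0.107931.
SE = √(0.107931/65) = 0.04075.

SE = 0.04075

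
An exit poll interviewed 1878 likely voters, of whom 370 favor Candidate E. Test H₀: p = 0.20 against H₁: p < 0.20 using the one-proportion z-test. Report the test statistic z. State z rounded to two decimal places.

z = -0.32

p̂ = 370/1878 = 0.19702.
Null standard error: √(0.20·0.80/1878) = √0.000085197 = 0.009230.
Test statistic: z = -0.00298/0.009230 = -0.32.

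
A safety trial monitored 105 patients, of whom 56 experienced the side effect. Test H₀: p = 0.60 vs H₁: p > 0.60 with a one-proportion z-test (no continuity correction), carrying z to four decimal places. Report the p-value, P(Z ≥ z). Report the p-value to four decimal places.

p̂ = 56/105 = 0.53333.
Null standard error: √(0.60·0.40/105) = √0.002285714 = 0.047809.
z = (p̂ − p₀)/SE = (56/105 − 0.60)/0.047809 ≈ -1.3944.
p-value = P(Z ≥ z) with z = -1.3944 → 0.9184.

p-value = 0.9184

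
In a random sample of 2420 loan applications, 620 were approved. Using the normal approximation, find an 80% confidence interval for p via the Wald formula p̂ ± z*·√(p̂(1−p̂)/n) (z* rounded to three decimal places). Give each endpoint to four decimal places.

(0.2448, 0.2676)

Sample proportion p̂ = 620/2420 = 0.25620.
SE(p̂) = √(0.25620·0.74380/2420) = 0.008874.
z* = 1.282 at the 80% level.
Margin of error: 1.282 × 0.008874 = 0.01138.
CI: 0.25620 ± 0.01138 = (0.2448, 0.2676).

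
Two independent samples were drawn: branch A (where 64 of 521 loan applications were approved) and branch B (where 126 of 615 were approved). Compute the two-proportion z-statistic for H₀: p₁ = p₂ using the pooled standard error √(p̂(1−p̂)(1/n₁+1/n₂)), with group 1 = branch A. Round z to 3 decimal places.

p̂₁ = 64/521 = 0.12284, p̂₂ = 126/615 = 0.20488.
Pooled p̂ = (64+126)/(521+615) = 190/1136 = 0.16725.
SE = √[p̂(1−p̂)(1/n₁+1/n₂)] = √[0.16725·0.83275·(1/521+1/615)] ≈ 0.022222.
z = (p̂₁ − p̂₂)/SE = (0.12284 − 0.20488)/0.022222 = -0.08204/0.022222 = -3.692.

z = -3.692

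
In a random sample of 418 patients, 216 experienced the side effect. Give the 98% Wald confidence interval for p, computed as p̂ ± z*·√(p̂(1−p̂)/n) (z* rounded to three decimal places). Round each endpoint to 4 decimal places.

With x = 216 successes in n = 418, p̂ = 0.51675.
SE = √(p̂(1−p̂)/n) = √(0.249720/418) = 0.024442.
For 98% confidence, z* = 2.326.
Margin of error: 2.326 × 0.024442 = 0.05685.
CI: 0.51675 ± 0.05685 = (0.4599, 0.5736).

(0.4599, 0.5736)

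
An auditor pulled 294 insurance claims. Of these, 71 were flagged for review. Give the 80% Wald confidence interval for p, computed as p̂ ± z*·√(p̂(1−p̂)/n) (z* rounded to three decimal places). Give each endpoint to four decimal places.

(0.2095, 0.2735)

Sample proportion p̂ = 71/294 = 0.24150.
SE(p̂) = √(0.24150·0.75850/294) = 0.024961.
The 80% critical value is z* = 1.282.
Margin = 1.282·0.024961 = 0.03200.
So the interval runs from 0.2095 to 0.2735.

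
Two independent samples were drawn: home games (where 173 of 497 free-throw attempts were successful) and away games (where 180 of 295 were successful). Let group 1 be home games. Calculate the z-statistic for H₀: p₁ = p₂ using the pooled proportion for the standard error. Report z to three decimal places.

z = -7.174

Sample proportions: p̂₁ = 173/497 = 0.34809 and p̂₂ = 180/295 = 0.61017.
Pooling: p̂ = 353/792 = 0.44571.
Pooled SE = √[0.2470523·0.00540190] ≈ 0.036532.
z = -0.26208/0.036532 = -7.174.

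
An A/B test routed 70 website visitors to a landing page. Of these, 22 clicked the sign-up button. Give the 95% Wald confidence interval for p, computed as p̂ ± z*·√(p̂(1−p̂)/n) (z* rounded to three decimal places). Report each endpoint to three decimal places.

p̂ = 22/70 = 0.31429.
SE(p̂) = √(0.31429·0.68571/70) = 0.055486.
For 95% confidence, z* = 1.960.
Margin = 1.960·0.055486 = 0.10875.
So the interval runs from 0.206 to 0.423.

(0.206, 0.423)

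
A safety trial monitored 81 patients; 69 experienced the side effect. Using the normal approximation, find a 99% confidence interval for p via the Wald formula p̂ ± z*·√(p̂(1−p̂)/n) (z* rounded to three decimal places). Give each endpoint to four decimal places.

With x = 69 successes in n = 81, p̂ = 0.85185.
SE = √(p̂(1−p̂)/n) = √(0.126200/81) = 0.039472.
For 99% confidence, z* = 2.576.
Margin = 2.576·0.039472 = 0.10168.
Interval: 0.85185 ± 0.10168 → (0.7502, 0.9535).

(0.7502, 0.9535)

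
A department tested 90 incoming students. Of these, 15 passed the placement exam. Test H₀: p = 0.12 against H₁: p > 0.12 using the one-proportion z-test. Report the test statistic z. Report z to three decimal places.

z = 1.362

The sample proportion is 15/90 = 0.16667.
Under H₀, SE = √(p₀(1−p₀)/n) = √(0.12·0.88/90) = √0.001173333 = 0.034254.
z = (0.16667 − 0.12)/0.034254 = 0.04667/0.034254 = 1.362.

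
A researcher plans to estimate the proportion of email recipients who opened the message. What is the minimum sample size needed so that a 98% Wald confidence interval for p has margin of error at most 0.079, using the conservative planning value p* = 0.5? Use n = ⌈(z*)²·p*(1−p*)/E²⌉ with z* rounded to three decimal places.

The 98% critical value is z* = 2.326.
p*(1−p*) = 0.50·0.50 = 0.2500.
(z*)²·p*(1−p*)/E² = 5.410276·0.2500/0.006241 = 216.723.
Rounding up, n = 217.

n = 217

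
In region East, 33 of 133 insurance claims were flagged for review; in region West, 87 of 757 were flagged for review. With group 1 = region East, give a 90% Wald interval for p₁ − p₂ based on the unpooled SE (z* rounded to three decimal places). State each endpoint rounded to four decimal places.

p̂₁ = 33/133 = 0.24812, p̂₂ = 87/757 = 0.11493; p̂₁ − p̂₂ = 0.13319.
Unpooled SE = √(p̂₁(1−p̂₁)/n₁ + p̂₂(1−p̂₂)/n₂) = √(0.001402681 + 0.000134371) = 0.039205.
For 90% confidence, z* = 1.645. Margin of error = 0.06449.
So the interval runs from 0.0687 to 0.1977.

(0.0687, 0.1977)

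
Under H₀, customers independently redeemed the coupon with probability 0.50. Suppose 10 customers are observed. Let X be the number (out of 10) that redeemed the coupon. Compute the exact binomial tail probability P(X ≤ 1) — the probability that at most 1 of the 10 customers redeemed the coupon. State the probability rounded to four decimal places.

P = 0.0107

X ~ Binomial(n=10, p=0.50).
P(X ≤ 1) = C(10,0)·0.50^0·0.50^10 + C(10,1)·0.50^1·0.50^9.
= 0.000977 + 0.009766 = 0.0107.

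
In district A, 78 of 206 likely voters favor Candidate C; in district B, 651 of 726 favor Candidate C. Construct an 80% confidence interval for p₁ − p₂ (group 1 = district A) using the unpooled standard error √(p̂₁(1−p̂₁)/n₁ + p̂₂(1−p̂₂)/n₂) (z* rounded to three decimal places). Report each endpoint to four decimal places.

p̂₁ = 0.37864, p̂₂ = 0.89669, so the observed difference is -0.51805.
SE = √(0.001142097 + 0.000127595) = √0.001269692 = 0.035633.
The 80% critical value is z* = 1.282. Margin = 1.282·0.035633 = 0.04568.
Interval: -0.51805 ± 0.04568 → (-0.5637, -0.4724).

(-0.5637, -0.4724)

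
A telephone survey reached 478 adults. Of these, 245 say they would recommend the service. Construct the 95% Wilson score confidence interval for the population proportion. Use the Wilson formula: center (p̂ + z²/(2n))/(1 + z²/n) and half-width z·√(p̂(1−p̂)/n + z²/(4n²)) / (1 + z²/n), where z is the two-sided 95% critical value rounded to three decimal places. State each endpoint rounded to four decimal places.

p̂ = 245/478 = 0.51255; z = 1.960, so z² = 3.841600.
Denominator 1 + z²/n = 1 + 3.841600/478 = 1.008037.
Adjusted center: (0.51255 + z²/(2n))/1.008037 = 0.51245.
Radicand: p̂(1−p̂)/n + z²/(4n²) = 0.000522683 + 0.000004203 = 0.000526886.
Half-width = z·√(radicand)/denom = 1.960·0.022954/1.008037 = 0.04463.
CI: 0.51245 ± 0.04463 = (0.4678, 0.5571).

(0.4678, 0.5571)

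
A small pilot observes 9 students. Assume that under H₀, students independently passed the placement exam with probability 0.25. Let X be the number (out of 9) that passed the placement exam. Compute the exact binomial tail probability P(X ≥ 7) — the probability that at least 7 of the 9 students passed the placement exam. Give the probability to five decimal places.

X ~ Binomial(n=9, p=0.25).
P(X ≥ 7) = C(9,7)·0.25^7·0.75^2 + C(9,8)·0.25^8·0.75^1 + C(9,9)·0.25^9·0.75^0.
= 0.001236 + 0.000103 + 0.000004 = 0.00134.

P = 0.00134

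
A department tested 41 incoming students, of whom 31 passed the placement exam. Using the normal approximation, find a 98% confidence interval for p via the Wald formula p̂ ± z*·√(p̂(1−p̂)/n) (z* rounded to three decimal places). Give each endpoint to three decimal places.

The sample proportion is 31/41 = 0.75610.
SE(p̂) = √(0.75610·0.24390/41) = 0.067066.
For 98% confidence, z* = 2.326.
Margin = 2.326·0.067066 = 0.15600.
So the interval runs from 0.600 to 0.912.

(0.600, 0.912)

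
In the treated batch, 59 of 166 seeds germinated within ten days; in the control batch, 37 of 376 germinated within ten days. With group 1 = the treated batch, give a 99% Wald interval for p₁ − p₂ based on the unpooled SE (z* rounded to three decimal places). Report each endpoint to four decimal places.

p̂₁ = 59/166 = 0.35542, p̂₂ = 37/376 = 0.09840; p̂₁ − p̂₂ = 0.25702.
Unpooled SE = √(p̂₁(1−p̂₁)/n₁ + p̂₂(1−p̂₂)/n₂) = √(0.001380103 + 0.000235960) = 0.040200.
For 99% confidence, z* = 2.576. Margin = 2.576·0.040200 = 0.10356.
So the interval runs from 0.1535 to 0.3606.

(0.1535, 0.3606)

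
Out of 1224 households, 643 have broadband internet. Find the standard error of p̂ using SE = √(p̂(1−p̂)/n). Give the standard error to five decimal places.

SE = 0.01427

The sample proportion is 643/1224 = 0.52533.
p̂(1−p̂) = 0.249358.
SE = √(0.249358/1224) = 0.01427.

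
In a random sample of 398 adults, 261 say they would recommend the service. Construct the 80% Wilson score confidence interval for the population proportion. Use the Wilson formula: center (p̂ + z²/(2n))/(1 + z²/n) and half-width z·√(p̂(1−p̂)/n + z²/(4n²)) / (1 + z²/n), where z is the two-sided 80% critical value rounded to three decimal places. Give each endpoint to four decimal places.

(0.6247, 0.6856)

Here p̂ = 261/398 = 0.65578 and z = 1.282 (z² = 1.643524).
Denominator 1 + z²/n = 1 + 1.643524/398 = 1.004129.
Center = (0.65578 + 0.002065)/1.004129 = 0.65514.
Radicand: p̂(1−p̂)/n + z²/(4n²) = 0.000567168 + 0.000002594 = 0.000569762.
Half-width = z·√(radicand)/denom = 1.282·0.023870/1.004129 = 0.03048.
Interval: 0.65514 ± 0.03048 → (0.6247, 0.6856).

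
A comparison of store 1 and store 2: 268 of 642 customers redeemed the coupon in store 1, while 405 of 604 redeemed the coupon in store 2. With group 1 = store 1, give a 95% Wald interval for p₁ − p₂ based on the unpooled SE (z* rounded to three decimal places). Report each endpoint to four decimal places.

(-0.3066, -0.1996)

p̂₁ = 0.41745, p̂₂ = 0.67053, so the observed difference is -0.25308.
SE = √(0.000378792 + 0.000365761) = √0.000744553 = 0.027287.
z* = 1.960 at the 95% level. Margin = 1.960·0.027287 = 0.05348.
So the interval runs from -0.3066 to -0.1996.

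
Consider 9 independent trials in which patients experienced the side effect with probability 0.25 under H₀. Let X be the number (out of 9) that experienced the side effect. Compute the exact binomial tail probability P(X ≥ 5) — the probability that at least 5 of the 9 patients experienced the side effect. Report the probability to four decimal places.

X ~ Binomial(n=9, p=0.25).
P(X ≥ 5) = Σ_{j=5}^{9} C(9,j)·0.25^j·0.75^{9−j}.
= 0.038933 + 0.008652 + 0.001236 + 0.000103 + 0.000004 = 0.0489.

P = 0.0489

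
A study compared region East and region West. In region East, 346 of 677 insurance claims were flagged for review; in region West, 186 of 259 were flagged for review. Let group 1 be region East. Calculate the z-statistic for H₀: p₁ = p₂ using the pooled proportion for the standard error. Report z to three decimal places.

p̂₁ = 346/677 = 0.51108, p̂₂ = 186/259 = 0.71815.
Pooled p̂ = (346+186)/(677+259) = 532/936 = 0.56838.
SE = √[p̂(1−p̂)(1/n₁+1/n₂)] = √[0.56838·0.43162·(1/677+1/259)] ≈ 0.036188.
z = -0.20707/0.036188 = -5.722.

z = -5.722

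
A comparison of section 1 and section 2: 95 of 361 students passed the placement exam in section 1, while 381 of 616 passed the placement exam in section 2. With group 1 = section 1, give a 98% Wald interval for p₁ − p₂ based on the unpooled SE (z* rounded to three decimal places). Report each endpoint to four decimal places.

p̂₁ = 95/361 = 0.26316, p̂₂ = 381/616 = 0.61851; p̂₁ − p̂₂ = -0.35535.
SE = √(0.000537135 + 0.000383046) = √0.000920181 = 0.030334.
The 98% critical value is z* = 2.326. Margin of error = 0.07056.
CI: -0.35535 ± 0.07056 = (-0.4259, -0.2848).

(-0.4259, -0.2848)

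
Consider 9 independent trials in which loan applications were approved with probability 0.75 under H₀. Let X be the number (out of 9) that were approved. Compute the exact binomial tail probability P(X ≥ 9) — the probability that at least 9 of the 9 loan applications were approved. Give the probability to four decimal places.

P = 0.0751

X ~ Binomial(n=9, p=0.75).
P(X ≥ 9) = C(9,9)·0.75^9·0.25^0.
= 0.075085 = 0.0751.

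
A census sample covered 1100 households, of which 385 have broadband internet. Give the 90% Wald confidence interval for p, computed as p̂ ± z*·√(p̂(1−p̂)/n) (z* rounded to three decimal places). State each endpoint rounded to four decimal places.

Sample proportion p̂ = 385/1100 = 0.35000.
SE = √(p̂(1−p̂)/n) = √(0.227500/1100) = 0.014381.
The 90% critical value is z* = 1.645.
Margin = 1.645·0.014381 = 0.02366.
So the interval runs from 0.3263 to 0.3737.

(0.3263, 0.3737)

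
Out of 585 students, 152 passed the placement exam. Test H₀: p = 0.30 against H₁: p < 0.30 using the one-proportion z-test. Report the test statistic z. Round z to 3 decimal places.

p̂ = 152/585 = 0.25983.
Null standard error: √(0.30·0.70/585) = √0.000358974 = 0.018947.
Test statistic: z = -0.04017/0.018947 = -2.120.

z = -2.120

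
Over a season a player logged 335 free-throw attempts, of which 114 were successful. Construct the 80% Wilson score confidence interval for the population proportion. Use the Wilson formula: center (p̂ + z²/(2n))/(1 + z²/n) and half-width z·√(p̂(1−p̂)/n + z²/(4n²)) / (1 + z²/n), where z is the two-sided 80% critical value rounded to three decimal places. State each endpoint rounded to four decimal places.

p̂ = 114/335 = 0.34030; z = 1.282, so z² = 1.643524.
Denominator 1 + z²/n = 1 + 1.643524/335 = 1.004906.
Center = (0.34030 + 0.002453)/1.004906 = 0.34108.
Radicand: p̂(1−p̂)/n + z²/(4n²) = 0.000670136 + 0.000003661 = 0.000673797.
Half-width = 1.282·√0.000673797/1.004906 = 0.03312.
CI: 0.34108 ± 0.03312 = (0.3080, 0.3742).

(0.3080, 0.3742)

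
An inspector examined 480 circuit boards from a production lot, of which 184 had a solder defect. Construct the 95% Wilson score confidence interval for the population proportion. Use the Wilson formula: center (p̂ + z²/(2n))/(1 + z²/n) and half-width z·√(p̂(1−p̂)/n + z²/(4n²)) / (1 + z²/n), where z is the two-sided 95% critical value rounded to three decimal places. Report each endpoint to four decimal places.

(0.3409, 0.4276)

Here p̂ = 184/480 = 0.38333 and z = 1.960 (z² = 3.841600).
1 + z²/n = 1.008003.
Adjusted center: (0.38333 + z²/(2n))/1.008003 = 0.38426.
Radicand: p̂(1−p̂)/n + z²/(4n²) = 0.000492477 + 0.000004168 = 0.000496645.
Half-width = 1.960·√0.000496645/1.008003 = 0.04333.
CI: 0.38426 ± 0.04333 = (0.3409, 0.4276).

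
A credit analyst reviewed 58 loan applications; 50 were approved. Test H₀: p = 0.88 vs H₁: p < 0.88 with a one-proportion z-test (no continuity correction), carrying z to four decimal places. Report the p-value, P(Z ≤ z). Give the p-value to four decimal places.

p-value = 0.3372

Sample proportion p̂ = 50/58 = 0.86207.
Under H₀, SE = √(p₀(1−p₀)/n) = √(0.88·0.12/58) = √0.001820690 = 0.042670.
Test statistic (full precision, shown to 4 dp): z = (50/58 − 0.88)/SE₀ ≈ -0.4202.
From the standard normal, P(Z ≤ z) = 0.3372.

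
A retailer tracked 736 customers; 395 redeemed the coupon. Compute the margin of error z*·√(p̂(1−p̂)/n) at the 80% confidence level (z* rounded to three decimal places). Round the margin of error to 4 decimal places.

The sample proportion is 395/736 = 0.53668.
SE(p̂) = √(0.53668·0.46332/736) = 0.018381.
The 80% critical value is z* = 1.282.
Margin of error = z*·SE = 1.282 × 0.018381 = 0.0236.

ME = 0.0236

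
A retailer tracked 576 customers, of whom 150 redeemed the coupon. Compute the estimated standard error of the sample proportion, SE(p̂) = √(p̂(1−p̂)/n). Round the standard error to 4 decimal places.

SE = 0.0183

p̂ = 150/576 = 0.26042.
p̂(1−p̂) = 0.192601.
Dividing by n and taking the root: √0.000334377 = 0.0183.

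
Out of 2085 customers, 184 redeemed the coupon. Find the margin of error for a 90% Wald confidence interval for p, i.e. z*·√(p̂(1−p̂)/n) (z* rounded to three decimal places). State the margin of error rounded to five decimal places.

With x = 184 successes in n = 2085, p̂ = 0.08825.
SE = √(p̂(1−p̂)/n) = √(0.080461/2085) = 0.006212.
The 90% critical value is z* = 1.645.
Margin of error = z*·SE = 1.645 × 0.006212 = 0.01022.

ME = 0.01022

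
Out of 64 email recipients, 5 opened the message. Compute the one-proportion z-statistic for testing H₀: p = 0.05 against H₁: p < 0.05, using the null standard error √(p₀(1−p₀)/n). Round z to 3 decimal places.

The sample proportion is 5/64 = 0.07812.
Under H₀, SE = √(p₀(1−p₀)/n) = √(0.05·0.95/64) = √0.000742188 = 0.027243.
z = (0.07812 − 0.05)/0.027243 = 0.02812/0.027243 = 1.032.

z = 1.032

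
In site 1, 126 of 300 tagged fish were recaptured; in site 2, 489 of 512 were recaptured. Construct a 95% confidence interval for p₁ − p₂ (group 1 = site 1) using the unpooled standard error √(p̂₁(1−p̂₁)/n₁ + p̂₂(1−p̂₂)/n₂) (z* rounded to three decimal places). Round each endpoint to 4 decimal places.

p̂₁ = 126/300 = 0.42000, p̂₂ = 489/512 = 0.95508; p̂₁ − p̂₂ = -0.53508.
Unpooled SE = √(p̂₁(1−p̂₁)/n₁ + p̂₂(1−p̂₂)/n₂) = √(0.000812000 + 0.000083797) = 0.029930.
For 95% confidence, z* = 1.960. Margin of error = 0.05866.
Interval: -0.53508 ± 0.05866 → (-0.5937, -0.4764).

(-0.5937, -0.4764)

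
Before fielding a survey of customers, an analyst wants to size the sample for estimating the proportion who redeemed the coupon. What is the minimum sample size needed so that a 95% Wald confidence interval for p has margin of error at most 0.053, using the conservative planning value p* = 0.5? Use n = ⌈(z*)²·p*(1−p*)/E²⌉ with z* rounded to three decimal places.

n = 342

The 95% critical value is z* = 1.960.
p*(1−p*) = 0.50·0.50 = 0.2500.
Required n before rounding: 3.841600 × 0.2500 / 0.053² = 341.901.
⌈341.901⌉ = 342.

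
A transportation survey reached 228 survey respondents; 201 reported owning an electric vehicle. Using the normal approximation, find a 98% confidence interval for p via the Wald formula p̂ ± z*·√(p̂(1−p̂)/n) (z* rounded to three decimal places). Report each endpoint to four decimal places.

(0.8318, 0.9314)

The sample proportion is 201/228 = 0.88158.
SE = √(p̂(1−p̂)/n) = √(0.104398/228) = 0.021398.
The 98% critical value is z* = 2.326.
Margin = 2.326·0.021398 = 0.04977.
So the interval runs from 0.8318 to 0.9314.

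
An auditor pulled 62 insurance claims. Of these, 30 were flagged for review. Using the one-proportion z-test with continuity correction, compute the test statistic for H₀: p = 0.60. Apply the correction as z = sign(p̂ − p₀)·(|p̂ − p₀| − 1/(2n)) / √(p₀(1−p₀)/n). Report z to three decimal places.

z = -1.737

With x = 30 successes in n = 62, p̂ = 0.48387. p̂ − p₀ = -0.116129.
Continuity correction 1/(2n) = 1/124 = 0.008065.
Corrected numerator: |-0.116129| − 0.008065 = 0.108064.
SE₀ = √(0.60·0.40/62) = 0.062217.
z = (−)0.108064/0.062217 = -1.737.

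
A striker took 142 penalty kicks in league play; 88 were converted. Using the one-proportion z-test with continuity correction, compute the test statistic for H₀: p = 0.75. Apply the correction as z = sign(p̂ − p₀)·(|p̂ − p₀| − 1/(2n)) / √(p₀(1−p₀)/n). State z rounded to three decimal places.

z = -3.488

Sample proportion p̂ = 88/142 = 0.61972. p̂ − p₀ = -0.130282.
1/(2n) = 0.003521.
Corrected numerator: |-0.130282| − 0.003521 = 0.126761.
Under H₀, SE = √(p₀(1−p₀)/n) = √(0.75·0.25/142) = √0.001320423 = 0.036338.
z = −0.126761/0.036338 = -3.488.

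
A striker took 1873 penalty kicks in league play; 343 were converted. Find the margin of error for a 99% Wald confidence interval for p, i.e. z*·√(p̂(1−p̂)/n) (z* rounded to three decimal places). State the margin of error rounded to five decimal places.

p̂ = 343/1873 = 0.18313.
SE(p̂) = √(0.18313·0.81687/1873) = 0.008937.
z* = 2.576 at the 99% level.
ME = 2.576·0.008937 = 0.02302.

ME = 0.02302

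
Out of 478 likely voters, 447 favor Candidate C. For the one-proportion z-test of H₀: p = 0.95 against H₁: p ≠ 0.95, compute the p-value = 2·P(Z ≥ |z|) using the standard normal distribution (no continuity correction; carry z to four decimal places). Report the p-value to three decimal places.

p-value = 0.136

With x = 447 successes in n = 478, p̂ = 0.93515.
SE₀ = √(0.95·0.05/478) = 0.009969.
z = (p̂ − p₀)/SE = (447/478 − 0.95)/0.009969 ≈ -1.4900.
p-value = 2·P(Z ≥ |z|) with z = -1.4900 → 0.136.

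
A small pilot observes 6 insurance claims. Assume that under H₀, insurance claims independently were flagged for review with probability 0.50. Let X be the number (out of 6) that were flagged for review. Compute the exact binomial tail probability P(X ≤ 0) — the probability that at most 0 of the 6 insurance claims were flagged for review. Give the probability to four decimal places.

X is binomial with n = 6 and p = 0.50.
P(X ≤ 0) = C(6,0)·0.50^0·0.50^6.
= 0.015625 = 0.0156.

P = 0.0156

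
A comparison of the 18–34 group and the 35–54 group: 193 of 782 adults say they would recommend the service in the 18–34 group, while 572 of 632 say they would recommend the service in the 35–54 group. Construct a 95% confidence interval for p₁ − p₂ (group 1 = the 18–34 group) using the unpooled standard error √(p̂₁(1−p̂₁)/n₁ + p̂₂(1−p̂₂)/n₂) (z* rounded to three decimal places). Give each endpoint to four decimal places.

(-0.6961, -0.6204)

p̂₁ = 0.24680, p̂₂ = 0.90506, so the observed difference is -0.65826.
Unpooled SE = √(p̂₁(1−p̂₁)/n₁ + p̂₂(1−p̂₂)/n₂) = √(0.000237713 + 0.000135955) = 0.019330.
The 95% critical value is z* = 1.960. Margin of error = 0.03789.
So the interval runs from -0.6961 to -0.6204.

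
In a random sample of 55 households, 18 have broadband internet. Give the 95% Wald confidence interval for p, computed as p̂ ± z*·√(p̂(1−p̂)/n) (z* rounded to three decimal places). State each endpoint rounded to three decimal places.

(0.203, 0.451)

p̂ = 18/55 = 0.32727.
SE(p̂) = √(0.32727·0.67273/55) = 0.063269.
The 95% critical value is z* = 1.960.
Margin = 1.960·0.063269 = 0.12401.
Interval: 0.32727 ± 0.12401 → (0.203, 0.451).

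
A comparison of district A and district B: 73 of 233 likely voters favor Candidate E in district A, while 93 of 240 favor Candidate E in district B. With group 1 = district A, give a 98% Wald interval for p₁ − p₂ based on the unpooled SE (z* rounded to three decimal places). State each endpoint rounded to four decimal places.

p̂₁ = 0.31330, p̂₂ = 0.38750, so the observed difference is -0.07420.
SE = √(0.000923369 + 0.000988932) = √0.001912301 = 0.043730.
z* = 2.326 at the 98% level. Margin of error = 0.10172.
So the interval runs from -0.1759 to 0.0275.

(-0.1759, 0.0275)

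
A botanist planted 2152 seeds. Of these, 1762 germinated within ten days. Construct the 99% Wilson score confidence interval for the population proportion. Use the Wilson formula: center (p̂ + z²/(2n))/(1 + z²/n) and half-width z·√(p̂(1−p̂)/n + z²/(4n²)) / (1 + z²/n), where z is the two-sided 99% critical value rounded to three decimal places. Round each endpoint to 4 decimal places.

Here p̂ = 1762/2152 = 0.81877 and z = 2.576 (z² = 6.635776).
1 + z²/n = 1.003084.
Center = (0.81877 + 0.001542)/1.003084 = 0.81779.
Radicand: p̂(1−p̂)/n + z²/(4n²) = 0.000068951 + 0.000000358 = 0.000069309.
Half-width = 2.576·√0.000069309/1.003084 = 0.02138.
CI: 0.81779 ± 0.02138 = (0.7964, 0.8392).

(0.7964, 0.8392)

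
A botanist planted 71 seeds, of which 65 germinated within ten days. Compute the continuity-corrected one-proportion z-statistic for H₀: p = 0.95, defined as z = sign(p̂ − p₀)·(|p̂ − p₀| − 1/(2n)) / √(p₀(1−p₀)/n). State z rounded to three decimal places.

z = -1.062

Sample proportion p̂ = 65/71 = 0.91549. p̂ − p₀ = -0.034507.
Continuity correction 1/(2n) = 1/142 = 0.007042.
Corrected numerator: |-0.034507| − 0.007042 = 0.027465.
SE₀ = √(0.95·0.05/71) = 0.025865.
z = (−)0.027465/0.025865 = -1.062.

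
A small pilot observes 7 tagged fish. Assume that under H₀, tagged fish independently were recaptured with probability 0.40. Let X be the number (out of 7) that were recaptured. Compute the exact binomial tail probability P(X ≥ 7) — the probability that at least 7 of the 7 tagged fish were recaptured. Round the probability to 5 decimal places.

X is binomial with n = 7 and p = 0.40.
P(X ≥ 7) = C(7,7)·0.40^7·0.60^0.
= 0.001638 = 0.00164.

P = 0.00164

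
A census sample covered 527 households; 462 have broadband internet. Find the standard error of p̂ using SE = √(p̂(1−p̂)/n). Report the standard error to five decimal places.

SE = 0.01432

The sample proportion is 462/527 = 0.87666.
p̂(1−p̂) = 0.87666·0.12334 = 0.108127.
Dividing by n and taking the root: √0.000205175 = 0.01432.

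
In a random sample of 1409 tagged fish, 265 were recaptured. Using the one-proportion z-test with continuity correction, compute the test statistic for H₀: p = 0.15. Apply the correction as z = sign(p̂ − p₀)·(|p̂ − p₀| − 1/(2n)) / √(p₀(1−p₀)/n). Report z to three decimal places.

The sample proportion is 265/1409 = 0.18808. p̂ − p₀ = 0.038077.
1/(2n) = 0.000355.
Corrected numerator: |0.038077| − 0.000355 = 0.037722.
Null standard error: √(0.15·0.85/1409) = √0.000090490 = 0.009513.
z = +0.037722/0.009513 = 3.965.

z = 3.965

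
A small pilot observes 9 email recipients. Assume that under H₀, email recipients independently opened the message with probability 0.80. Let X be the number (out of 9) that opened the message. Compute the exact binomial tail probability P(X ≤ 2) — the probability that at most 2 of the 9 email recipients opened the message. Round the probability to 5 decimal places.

P = 0.00031

X ~ Binomial(n=9, p=0.80).
P(X ≤ 2) = C(9,0)·0.80^0·0.20^9 + C(9,1)·0.80^1·0.20^8 + C(9,2)·0.80^2·0.20^7.
= 0.000001 + 0.000018 + 0.000295 = 0.00031.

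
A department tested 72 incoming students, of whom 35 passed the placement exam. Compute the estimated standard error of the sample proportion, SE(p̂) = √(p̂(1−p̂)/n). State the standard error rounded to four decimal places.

SE = 0.0589

p̂ = 35/72 = 0.48611.
p̂(1−p̂) = 0.249807.
SE = √(0.249807/72) = 0.0589.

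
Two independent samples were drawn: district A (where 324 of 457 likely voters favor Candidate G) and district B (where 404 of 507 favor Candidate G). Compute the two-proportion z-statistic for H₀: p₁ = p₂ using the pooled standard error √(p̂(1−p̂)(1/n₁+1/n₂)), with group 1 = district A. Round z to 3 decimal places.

Sample proportions: p̂₁ = 324/457 = 0.70897 and p̂₂ = 404/507 = 0.79684.
Pooling: p̂ = 728/964 = 0.75519.
Pooled SE = √[0.1848797·0.00416057] ≈ 0.027735.
z = (p̂₁ − p̂₂)/SE = (0.70897 − 0.79684)/0.027735 = -0.08787/0.027735 = -3.168.

z = -3.168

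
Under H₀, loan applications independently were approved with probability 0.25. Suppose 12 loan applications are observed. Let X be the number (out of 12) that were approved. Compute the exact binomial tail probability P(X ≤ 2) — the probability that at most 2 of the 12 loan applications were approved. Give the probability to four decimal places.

X ~ Binomial(n=12, p=0.25).
P(X ≤ 2) = C(12,0)·0.25^0·0.75^12 + C(12,1)·0.25^1·0.75^11 + C(12,2)·0.25^2·0.75^10.
= 0.031676 + 0.126705 + 0.232293 = 0.3907.

P = 0.3907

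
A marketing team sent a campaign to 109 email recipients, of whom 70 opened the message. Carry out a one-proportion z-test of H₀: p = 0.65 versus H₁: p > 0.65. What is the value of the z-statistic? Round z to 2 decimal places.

z = -0.17

Sample proportion p̂ = 70/109 = 0.64220.
SE₀ = √(0.65·0.35/109) = 0.045685.
z = (p̂ − p₀)/SE = (0.64220 − 0.65)/0.045685 = -0.17.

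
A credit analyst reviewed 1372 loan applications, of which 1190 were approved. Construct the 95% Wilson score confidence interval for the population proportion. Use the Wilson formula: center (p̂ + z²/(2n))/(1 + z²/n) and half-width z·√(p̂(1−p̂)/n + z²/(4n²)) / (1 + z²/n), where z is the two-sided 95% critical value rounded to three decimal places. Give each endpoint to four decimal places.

(0.8484, 0.8843)

p̂ = 1190/1372 = 0.86735; z = 1.960, so z² = 3.841600.
Denominator 1 + z²/n = 1 + 3.841600/1372 = 1.002800.
Adjusted center: (0.86735 + z²/(2n))/1.002800 = 0.86632.
Radicand: p̂(1−p̂)/n + z²/(4n²) = 0.000083860 + 0.000000510 = 0.000084370.
Half-width = 1.960·√0.000084370/1.002800 = 0.01795.
So the interval runs from 0.8484 to 0.8843.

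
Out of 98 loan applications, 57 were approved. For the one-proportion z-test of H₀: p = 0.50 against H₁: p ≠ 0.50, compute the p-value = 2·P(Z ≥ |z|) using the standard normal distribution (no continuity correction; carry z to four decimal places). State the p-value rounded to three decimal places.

p-value = 0.106

With x = 57 successes in n = 98, p̂ = 0.58163.
Under H₀, SE = √(p₀(1−p₀)/n) = √(0.50·0.50/98) = √0.002551020 = 0.050508.
Test statistic (full precision, shown to 4 dp): z = (57/98 − 0.50)/SE₀ ≈ 1.6162.
From the standard normal, 2·P(Z ≥ |z|) = 0.106.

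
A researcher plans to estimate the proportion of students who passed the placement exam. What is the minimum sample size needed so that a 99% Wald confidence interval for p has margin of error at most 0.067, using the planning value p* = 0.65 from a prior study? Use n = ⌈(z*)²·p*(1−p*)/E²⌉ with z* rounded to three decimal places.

n = 337

The 99% critical value is z* = 2.576.
p*(1−p*) = 0.2275.
Required n before rounding: 6.635776 × 0.2275 / 0.067² = 336.297.
Rounding up, n = 337.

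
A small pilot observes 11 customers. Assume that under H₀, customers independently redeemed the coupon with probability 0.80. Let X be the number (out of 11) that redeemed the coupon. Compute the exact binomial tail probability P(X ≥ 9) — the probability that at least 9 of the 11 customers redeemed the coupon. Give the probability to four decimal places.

P = 0.6174

X ~ Binomial(n=11, p=0.80).
P(X ≥ 9) = C(11,9)·0.80^9·0.20^2 + C(11,10)·0.80^10·0.20^1 + C(11,11)·0.80^11·0.20^0.
= 0.295279 + 0.236223 + 0.085899 = 0.6174.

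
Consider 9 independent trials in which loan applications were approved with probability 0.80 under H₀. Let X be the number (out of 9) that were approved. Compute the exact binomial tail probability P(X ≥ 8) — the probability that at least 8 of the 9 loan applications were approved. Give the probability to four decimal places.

P = 0.4362

X ~ Binomial(n=9, p=0.80).
P(X ≥ 8) = C(9,8)·0.80^8·0.20^1 + C(9,9)·0.80^9·0.20^0.
= 0.301990 + 0.134218 = 0.4362.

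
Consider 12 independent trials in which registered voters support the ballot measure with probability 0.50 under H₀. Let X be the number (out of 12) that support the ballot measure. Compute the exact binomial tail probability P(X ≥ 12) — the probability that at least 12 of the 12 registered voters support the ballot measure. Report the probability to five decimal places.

X ~ Binomial(n=12, p=0.50).
P(X ≥ 12) = C(12,12)·0.50^12·0.50^0.
= 0.000244 = 0.00024.

P = 0.00024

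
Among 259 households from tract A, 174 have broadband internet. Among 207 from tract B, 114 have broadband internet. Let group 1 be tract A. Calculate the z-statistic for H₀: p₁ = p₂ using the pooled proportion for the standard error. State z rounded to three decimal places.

z = 2.673

p̂₁ = 174/259 = 0.67181, p̂₂ = 114/207 = 0.55072.
Pooled p̂ = (174+114)/(259+207) = 288/466 = 0.61803.
SE = √[p̂(1−p̂)(1/n₁+1/n₂)] = √[0.61803·0.38197·(1/259+1/207)] ≈ 0.045298.
z = (p̂₁ − p̂₂)/SE = (0.67181 − 0.55072)/0.045298 = 0.12109/0.045298 = 2.673.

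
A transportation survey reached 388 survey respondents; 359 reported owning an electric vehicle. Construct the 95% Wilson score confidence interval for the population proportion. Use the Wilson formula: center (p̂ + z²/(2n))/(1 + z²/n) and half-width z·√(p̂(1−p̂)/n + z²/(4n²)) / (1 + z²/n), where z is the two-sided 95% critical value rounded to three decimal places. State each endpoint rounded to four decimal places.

(0.8947, 0.9475)

p̂ = 359/388 = 0.92526; z = 1.960, so z² = 3.841600.
1 + z²/n = 1.009901.
Adjusted center: (0.92526 + z²/(2n))/1.009901 = 0.92109.
Radicand: p̂(1−p̂)/n + z²/(4n²) = 0.000178237 + 0.000006380 = 0.000184617.
Half-width = 1.960·√0.000184617/1.009901 = 0.02637.
Interval: 0.92109 ± 0.02637 → (0.8947, 0.9475).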